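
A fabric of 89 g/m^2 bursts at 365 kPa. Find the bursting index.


Formula: Bursting Index = Bursting Strength / Fabric GSM
BI = 365 kPa / 89 g/m^2
BI = 4.101 kPa/(g/m^2)

4.101 kPa/(g/m^2)


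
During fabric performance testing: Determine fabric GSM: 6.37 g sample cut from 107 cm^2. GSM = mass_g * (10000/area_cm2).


Formula: GSM = mass_g / area_m2
Step 1: Convert area: 107 cm^2 = 107 / 10000 = 0.0107 m^2
Step 2: GSM = 6.37 g / 0.0107 m^2 = 595.3 g/m^2

595.3 g/m^2


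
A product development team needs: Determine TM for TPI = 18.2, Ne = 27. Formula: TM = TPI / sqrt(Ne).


Formula: TM = TPI / sqrt(Ne)
Step 1: sqrt(Ne) = sqrt(27) = 5.1962
Step 2: TM = 18.2 / 5.1962 = 3.50

3.50 TM


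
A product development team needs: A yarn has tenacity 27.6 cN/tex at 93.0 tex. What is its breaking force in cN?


Formula: Breaking force = Tenacity * Linear density
F = 27.6 cN/tex * 93.0 tex
F = 2566.80 cN

2566.80 cN


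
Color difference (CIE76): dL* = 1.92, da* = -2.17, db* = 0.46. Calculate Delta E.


Formula: Delta E = sqrt(dL*^2 + da*^2 + db*^2)
Step 1: dL*^2 = 1.92^2 = 3.6864
Step 2: da*^2 = (-2.17)^2 = 4.7089
Step 3: db*^2 = 0.46^2 = 0.2116
Step 4: Sum = 3.6864 + 4.7089 + 0.2116 = 8.6069
Step 5: Delta E = sqrt(8.6069) = 2.93

2.93 Delta E


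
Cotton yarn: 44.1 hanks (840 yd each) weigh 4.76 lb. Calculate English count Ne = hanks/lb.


Formula: Ne = hanks / mass_lb
Substituting: Ne = 44.1 / 4.76
Ne = 9.3

9.3 Ne


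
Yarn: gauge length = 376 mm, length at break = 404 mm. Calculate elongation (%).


Formula: Elongation (%) = ((L_break - L0) / L0) * 100
Step 1: Extension = 404 - 376 = 28 mm
Step 2: Elongation = (28 / 376) * 100
Step 3: Elongation = 0.074468 * 100 = 7.4468% ≈ 7.4%

7.4%


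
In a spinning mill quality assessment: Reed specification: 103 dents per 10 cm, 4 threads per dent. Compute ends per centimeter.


Formula: EPC = (dents per 10 cm * ends per dent) / 10
Step 1: Total ends per 10 cm = 103 * 4 = 412
Step 2: EPC = 412 / 10 = 41.2 ends/cm

41.2 ends/cm


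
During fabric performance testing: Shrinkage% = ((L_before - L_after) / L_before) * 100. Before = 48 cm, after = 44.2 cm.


Formula: Shrinkage% = ((L_before - L_after) / L_before) * 100
Step 1: Shrinkage = 48 - 44.2 = 3.8 cm
Step 2: Shrinkage% = (3.8 / 48) * 100
Step 3: Shrinkage% = 0.079167 * 100 = 7.9167% ≈ 7.9%

7.9%


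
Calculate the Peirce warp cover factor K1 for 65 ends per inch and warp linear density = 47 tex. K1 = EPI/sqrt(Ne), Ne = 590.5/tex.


Formula: K1 = EPI / sqrt(Ne), with Ne = 590.5 / tex_warp
Step 1: Ne = 590.5 / 47 = 12.564
Step 2: sqrt(Ne) = sqrt(12.564) = 3.5446
Step 3: K1 = 65 / 3.5446 = 18.3

18.3


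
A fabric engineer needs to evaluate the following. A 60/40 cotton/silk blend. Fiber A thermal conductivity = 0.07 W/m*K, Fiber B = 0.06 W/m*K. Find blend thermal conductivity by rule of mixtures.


Formula: Blend property = (fraction_A * property_A) + (fraction_B * property_B)
Step 1: Contribution A = 60/100 * 0.07 W/m*K = 0.042 W/m*K
Step 2: Contribution B = 40/100 * 0.06 W/m*K = 0.024 W/m*K
Step 3: Blend thermal conductivity = 0.042 + 0.024 = 0.066 W/m*K

0.066 W/m*K


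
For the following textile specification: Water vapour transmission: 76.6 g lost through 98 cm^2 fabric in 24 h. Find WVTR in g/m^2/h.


Formula: WVTR = mass_loss / (area * time)
Step 1: Convert area: 98 cm^2 = 0.0098 m^2
Step 2: WVTR = 76.6 g / (0.0098 m^2 * 24 h)
Step 3: WVTR = 76.6 / 0.2352 = 325.7 g/m^2/h

325.7 g/m^2/h


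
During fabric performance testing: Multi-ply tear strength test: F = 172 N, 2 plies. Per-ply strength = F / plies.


Formula: Per-ply strength = Total force / Number of plies
Per-ply = 172 N / 2
Per-ply = 86 N

86 N


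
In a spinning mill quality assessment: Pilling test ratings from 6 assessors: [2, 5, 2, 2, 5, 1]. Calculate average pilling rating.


Formula: Mean = sum / count
Sum = 2 + 5 + 2 + 2 + 5 + 1 = 17
Mean = 17 / 6 = 2.8

2.8


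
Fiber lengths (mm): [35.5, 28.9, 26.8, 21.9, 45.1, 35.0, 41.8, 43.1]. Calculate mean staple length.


Formula: Mean = sum of lengths / count
Sum = 35.5 + 28.9 + 26.8 + 21.9 + 45.1 + 35.0 + 41.8 + 43.1
Sum = 278.1 mm
Mean = 278.1 / 8 = 34.76 mm

34.76 mm


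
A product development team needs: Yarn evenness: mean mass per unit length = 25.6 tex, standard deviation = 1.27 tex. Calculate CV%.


Formula: CV% = (standard deviation / mean) * 100
Step 1: Ratio = 1.27 / 25.6 = 0.049609
Step 2: CV% = 0.049609 * 100 = 4.9609% ≈ 5.0%

5.0%


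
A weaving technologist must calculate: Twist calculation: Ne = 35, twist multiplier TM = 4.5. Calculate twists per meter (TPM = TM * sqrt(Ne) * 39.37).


Formula: TPM = TM * sqrt(Ne) * 39.37
Step 1: sqrt(Ne) = sqrt(35) = 5.9161
Step 2: TM * sqrt(Ne) = 4.5 * 5.9161 = 26.6225
Step 3: TPM = 26.6225 * 39.37 = 1048 twists/m

1048 twists/m


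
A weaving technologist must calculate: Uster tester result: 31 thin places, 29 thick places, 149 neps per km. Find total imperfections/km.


Formula: Total = thin places + thick places + neps
Total = 31 + 29 + 149
Total = 209 imperfections/km

209 imperfections/km


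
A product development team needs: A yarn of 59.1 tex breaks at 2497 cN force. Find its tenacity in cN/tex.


Formula: Tenacity = Breaking force / Linear density
Tenacity = 2497 cN / 59.1 tex
Tenacity = 42.25 cN/tex

42.25 cN/tex


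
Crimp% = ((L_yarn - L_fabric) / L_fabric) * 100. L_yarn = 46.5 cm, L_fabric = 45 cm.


Formula: Crimp% = ((L_yarn - L_fabric) / L_fabric) * 100
Step 1: Extension = 46.5 - 45 = 1.5 cm
Step 2: Crimp% = (1.5 / 45) * 100
Step 3: Crimp% = 0.033333 * 100 = 3.3333% ≈ 3.3%

3.3%


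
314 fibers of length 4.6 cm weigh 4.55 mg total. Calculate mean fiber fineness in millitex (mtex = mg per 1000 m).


Formula: fineness (mtex) = mass (mg) / total length (km) = (mass_mg / total_length_m) * 1000
Step 1: Convert fiber length: 4.6 cm = 0.046 m
Step 2: Total fiber length = 314 * 0.046 = 14.444 m
Step 3: Linear density = 4.55 mg / 14.444 m = 0.3150 mg/m
Step 4: fineness = 0.3150 * 1000 = 315.0 mtex

315.0 mtex


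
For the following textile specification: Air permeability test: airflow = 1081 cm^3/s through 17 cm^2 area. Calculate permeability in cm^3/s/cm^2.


Formula: Air Permeability = Airflow / Test Area
AP = 1081 cm^3/s / 17 cm^2
AP = 63.6 cm^3/s/cm^2

63.6 cm^3/s/cm^2


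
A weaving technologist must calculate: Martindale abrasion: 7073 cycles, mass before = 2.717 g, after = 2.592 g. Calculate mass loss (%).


Formula: Mass loss% = ((m_before - m_after) / m_before) * 100
Step 1: Mass loss = 2.717 - 2.592 = 0.125 g
Step 2: Ratio = 0.125 / 2.717 = 0.0460066
Step 3: Mass loss% = 0.0460066 * 100 = 4.60066% ≈ 4.60%

4.60%


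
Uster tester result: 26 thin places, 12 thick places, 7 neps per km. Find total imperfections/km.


Formula: Total = thin places + thick places + neps
Total = 26 + 12 + 7
Total = 45 imperfections/km

45 imperfections/km


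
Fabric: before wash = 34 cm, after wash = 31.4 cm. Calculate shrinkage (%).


Formula: Shrinkage% = ((L_before - L_after) / L_before) * 100
Step 1: Shrinkage = 34 - 31.4 = 2.6 cm
Step 2: Shrinkage% = (2.6 / 34) * 100
Step 3: Shrinkage% = 0.076471 * 100 = 7.6471% ≈ 7.6%

7.6%


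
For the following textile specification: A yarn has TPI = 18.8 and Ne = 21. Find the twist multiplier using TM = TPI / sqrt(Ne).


Formula: TM = TPI / sqrt(Ne)
Step 1: sqrt(Ne) = sqrt(21) = 4.5826
Step 2: TM = 18.8 / 4.5826 = 4.10

4.10 TM


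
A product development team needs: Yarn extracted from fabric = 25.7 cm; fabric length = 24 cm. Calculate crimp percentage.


Formula: Crimp% = ((L_yarn - L_fabric) / L_fabric) * 100
Step 1: Extension = 25.7 - 24 = 1.7 cm
Step 2: Crimp% = (1.7 / 24) * 100
Step 3: Crimp% = 0.070833 * 100 = 7.0833% ≈ 7.1%

7.1%


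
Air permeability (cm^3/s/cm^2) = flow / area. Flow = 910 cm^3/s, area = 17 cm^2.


Formula: Air Permeability = Airflow / Test Area
AP = 910 cm^3/s / 17 cm^2
AP = 53.5 cm^3/s/cm^2

53.5 cm^3/s/cm^2


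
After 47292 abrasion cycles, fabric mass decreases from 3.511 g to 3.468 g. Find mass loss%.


Formula: Mass loss% = ((m_before - m_after) / m_before) * 100
Step 1: Mass loss = 3.511 - 3.468 = 0.043 g
Step 2: Ratio = 0.043 / 3.511 = 0.0122472
Step 3: Mass loss% = 0.0122472 * 100 = 1.22472% ≈ 1.22%

1.22%


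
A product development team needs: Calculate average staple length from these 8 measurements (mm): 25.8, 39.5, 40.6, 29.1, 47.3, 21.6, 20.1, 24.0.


Formula: Mean = sum of lengths / count
Sum = 25.8 + 39.5 + 40.6 + 29.1 + 47.3 + 21.6 + 20.1 + 24.0
Sum = 248.0 mm
Mean = 248.0 / 8 = 31.00 mm

31.00 mm


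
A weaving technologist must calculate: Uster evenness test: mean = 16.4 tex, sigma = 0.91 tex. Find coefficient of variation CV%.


Formula: CV% = (standard deviation / mean) * 100
Step 1: Ratio = 0.91 / 16.4 = 0.055488
Step 2: CV% = 0.055488 * 100 = 5.5488% ≈ 5.5%

5.5%


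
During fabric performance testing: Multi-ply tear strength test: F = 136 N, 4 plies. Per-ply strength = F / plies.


Formula: Per-ply strength = Total force / Number of plies
Per-ply = 136 N / 4
Per-ply = 34 N

34 N


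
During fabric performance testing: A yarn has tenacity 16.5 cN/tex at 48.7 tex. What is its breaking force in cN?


Formula: Breaking force = Tenacity * Linear density
F = 16.5 cN/tex * 48.7 tex
F = 803.55 cN

803.55 cN


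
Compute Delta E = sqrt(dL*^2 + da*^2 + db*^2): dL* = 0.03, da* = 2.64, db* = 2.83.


Formula: Delta E = sqrt(dL*^2 + da*^2 + db*^2)
Step 1: dL*^2 = 0.03^2 = 0.0009
Step 2: da*^2 = 2.64^2 = 6.9696
Step 3: db*^2 = 2.83^2 = 8.0089
Step 4: Sum = 0.0009 + 6.9696 + 8.0089 = 14.9794
Step 5: Delta E = sqrt(14.9794) = 3.87

3.87 Delta E


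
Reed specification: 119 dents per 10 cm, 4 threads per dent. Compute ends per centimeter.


Formula: EPC = (dents per 10 cm * ends per dent) / 10
Step 1: Total ends per 10 cm = 119 * 4 = 476
Step 2: EPC = 476 / 10 = 47.6 ends/cm

47.6 ends/cm


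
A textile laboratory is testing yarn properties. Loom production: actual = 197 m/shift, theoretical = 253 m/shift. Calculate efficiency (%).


Formula: Efficiency% = (Actual output / Theoretical output) * 100
Efficiency% = (197 / 253) * 100
Efficiency% = 0.778656 * 100 = 77.8656% ≈ 77.9%

77.9%


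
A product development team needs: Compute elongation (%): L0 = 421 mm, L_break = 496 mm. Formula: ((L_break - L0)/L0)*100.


Formula: Elongation (%) = ((L_break - L0) / L0) * 100
Step 1: Extension = 496 - 421 = 75 mm
Step 2: Elongation = (75 / 421) * 100
Step 3: Elongation = 0.178147 * 100 = 17.8147% ≈ 17.8%

17.8%


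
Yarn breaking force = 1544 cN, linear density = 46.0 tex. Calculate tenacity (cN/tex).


Formula: Tenacity = Breaking force / Linear density
Tenacity = 1544 cN / 46.0 tex
Tenacity = 33.57 cN/tex

33.57 cN/tex


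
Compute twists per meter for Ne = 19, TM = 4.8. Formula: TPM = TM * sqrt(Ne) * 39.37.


Formula: TPM = TM * sqrt(Ne) * 39.37
Step 1: sqrt(Ne) = sqrt(19) = 4.3589
Step 2: TM * sqrt(Ne) = 4.8 * 4.3589 = 20.9227
Step 3: TPM = 20.9227 * 39.37 = 824 twists/m

824 twists/m


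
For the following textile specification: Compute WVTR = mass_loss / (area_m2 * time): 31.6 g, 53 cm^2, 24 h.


Formula: WVTR = mass_loss / (area * time)
Step 1: Convert area: 53 cm^2 = 0.0053 m^2
Step 2: WVTR = 31.6 g / (0.0053 m^2 * 24 h)
Step 3: WVTR = 31.6 / 0.1272 = 248.4 g/m^2/h

248.4 g/m^2/h


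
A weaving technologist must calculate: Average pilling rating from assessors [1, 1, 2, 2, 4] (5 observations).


Formula: Mean = sum / count
Sum = 1 + 1 + 2 + 2 + 4 = 10
Mean = 10 / 5 = 2.0

2.0


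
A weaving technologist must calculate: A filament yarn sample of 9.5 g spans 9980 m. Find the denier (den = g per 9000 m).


Formula: den = (mass_g / length_m) * 9000
Substituting: den = (9.5 / 9980) * 9000
Intermediate: 9.5 / 9980 = 0.0009519 g/m
den = 0.0009519 * 9000 = 8.6 denier

8.6 denier


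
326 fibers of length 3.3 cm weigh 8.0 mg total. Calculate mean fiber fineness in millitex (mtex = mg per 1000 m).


Formula: fineness (mtex) = mass (mg) / total length (km) = (mass_mg / total_length_m) * 1000
Step 1: Convert fiber length: 3.3 cm = 0.033 m
Step 2: Total fiber length = 326 * 0.033 = 10.758 m
Step 3: Linear density = 8.0 mg / 10.758 m = 0.7436 mg/m
Step 4: fineness = 0.7436 * 1000 = 743.6 mtex

743.6 mtex


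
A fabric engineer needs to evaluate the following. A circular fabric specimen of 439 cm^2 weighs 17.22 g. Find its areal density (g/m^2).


Formula: GSM = mass_g / area_m2
Step 1: Convert area: 439 cm^2 = 439 / 10000 = 0.0439 m^2
Step 2: GSM = 17.22 g / 0.0439 m^2 = 392.3 g/m^2

392.3 g/m^2


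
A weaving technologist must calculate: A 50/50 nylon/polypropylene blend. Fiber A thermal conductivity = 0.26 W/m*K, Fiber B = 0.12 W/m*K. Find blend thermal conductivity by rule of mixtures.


Formula: Blend property = (fraction_A * property_A) + (fraction_B * property_B)
Step 1: Contribution A = 50/100 * 0.26 W/m*K = 0.13 W/m*K
Step 2: Contribution B = 50/100 * 0.12 W/m*K = 0.06 W/m*K
Step 3: Blend thermal conductivity = 0.13 + 0.06 = 0.19 W/m*K

0.19 W/m*K


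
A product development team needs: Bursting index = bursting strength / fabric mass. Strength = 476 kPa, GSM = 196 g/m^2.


Formula: Bursting Index = Bursting Strength / Fabric GSM
BI = 476 kPa / 196 g/m^2
BI = 2.429 kPa/(g/m^2)

2.429 kPa/(g/m^2)


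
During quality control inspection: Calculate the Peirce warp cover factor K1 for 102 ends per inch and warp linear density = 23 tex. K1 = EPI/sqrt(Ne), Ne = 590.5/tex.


Formula: K1 = EPI / sqrt(Ne), with Ne = 590.5 / tex_warp
Step 1: Ne = 590.5 / 23 = 25.674
Step 2: sqrt(Ne) = sqrt(25.674) = 5.067
Step 3: K1 = 102 / 5.067 = 20.1

20.1


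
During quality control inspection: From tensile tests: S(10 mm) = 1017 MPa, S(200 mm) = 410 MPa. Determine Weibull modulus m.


Formula: m = ln(L1/L2) / ln(S2/S1)
Step 1: ln(L1/L2) = ln(10/200) = -2.99573
Step 2: S2/S1 = 410/1017 = 0.40315
Step 3: ln(S2/S1) = ln(0.40315) = -0.90845
Step 4: m = -2.99573 / -0.90845 = 3.30

3.30 (Weibull m)


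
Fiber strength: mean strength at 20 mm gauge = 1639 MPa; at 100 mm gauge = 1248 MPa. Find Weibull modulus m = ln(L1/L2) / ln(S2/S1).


Formula: m = ln(L1/L2) / ln(S2/S1)
Step 1: ln(L1/L2) = ln(20/100) = -1.60944
Step 2: S2/S1 = 1248/1639 = 0.76144
Step 3: ln(S2/S1) = ln(0.76144) = -0.27254
Step 4: m = -1.60944 / -0.27254 = 5.91

5.91 (Weibull m)


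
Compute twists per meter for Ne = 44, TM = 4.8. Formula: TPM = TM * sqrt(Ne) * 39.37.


Formula: TPM = TM * sqrt(Ne) * 39.37
Step 1: sqrt(Ne) = sqrt(44) = 6.6332
Step 2: TM * sqrt(Ne) = 4.8 * 6.6332 = 31.8394
Step 3: TPM = 31.8394 * 39.37 = 1254 twists/m

1254 twists/m


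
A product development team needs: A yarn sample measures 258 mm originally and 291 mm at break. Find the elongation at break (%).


Formula: Elongation (%) = ((L_break - L0) / L0) * 100
Step 1: Extension = 291 - 258 = 33 mm
Step 2: Elongation = (33 / 258) * 100
Step 3: Elongation = 0.127907 * 100 = 12.7907% ≈ 12.8%

12.8%


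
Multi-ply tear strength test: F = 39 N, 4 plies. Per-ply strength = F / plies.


Formula: Per-ply strength = Total force / Number of plies
Per-ply = 39 N / 4
Per-ply = 9.75 N

9.75 N


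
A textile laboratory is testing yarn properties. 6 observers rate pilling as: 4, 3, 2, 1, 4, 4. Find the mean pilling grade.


Formula: Mean = sum / count
Sum = 4 + 3 + 2 + 1 + 4 + 4 = 18
Mean = 18 / 6 = 3.0

3.0


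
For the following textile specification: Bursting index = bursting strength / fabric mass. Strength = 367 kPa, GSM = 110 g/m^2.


Formula: Bursting Index = Bursting Strength / Fabric GSM
BI = 367 kPa / 110 g/m^2
BI = 3.336 kPa/(g/m^2)

3.336 kPa/(g/m^2)


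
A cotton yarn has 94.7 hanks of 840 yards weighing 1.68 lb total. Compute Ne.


Formula: Ne = hanks / mass_lb
Substituting: Ne = 94.7 / 1.68
Ne = 56.4

56.4 Ne


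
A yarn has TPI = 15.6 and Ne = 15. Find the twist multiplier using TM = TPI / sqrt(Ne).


Formula: TM = TPI / sqrt(Ne)
Step 1: sqrt(Ne) = sqrt(15) = 3.873
Step 2: TM = 15.6 / 3.873 = 4.03

4.03 TM


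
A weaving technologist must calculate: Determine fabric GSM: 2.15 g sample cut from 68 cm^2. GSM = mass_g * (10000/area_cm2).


Formula: GSM = mass_g / area_m2
Step 1: Convert area: 68 cm^2 = 68 / 10000 = 0.0068 m^2
Step 2: GSM = 2.15 g / 0.0068 m^2 = 316.2 g/m^2

316.2 g/m^2


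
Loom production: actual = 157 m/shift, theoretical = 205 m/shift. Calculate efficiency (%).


Formula: Efficiency% = (Actual output / Theoretical output) * 100
Efficiency% = (157 / 205) * 100
Efficiency% = 0.765854 * 100 = 76.5854% ≈ 76.6%

76.6%


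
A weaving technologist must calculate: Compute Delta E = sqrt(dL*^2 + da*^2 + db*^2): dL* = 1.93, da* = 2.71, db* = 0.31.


Formula: Delta E = sqrt(dL*^2 + da*^2 + db*^2)
Step 1: dL*^2 = 1.93^2 = 3.7249
Step 2: da*^2 = 2.71^2 = 7.3441
Step 3: db*^2 = 0.31^2 = 0.0961
Step 4: Sum = 3.7249 + 7.3441 + 0.0961 = 11.1651
Step 5: Delta E = sqrt(11.1651) = 3.34

3.34 Delta E


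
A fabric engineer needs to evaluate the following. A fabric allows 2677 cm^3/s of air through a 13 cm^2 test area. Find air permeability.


Formula: Air Permeability = Airflow / Test Area
AP = 2677 cm^3/s / 13 cm^2
AP = 205.9 cm^3/s/cm^2

205.9 cm^3/s/cm^2


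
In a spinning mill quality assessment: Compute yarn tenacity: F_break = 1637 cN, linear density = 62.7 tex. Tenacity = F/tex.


Formula: Tenacity = Breaking force / Linear density
Tenacity = 1637 cN / 62.7 tex
Tenacity = 26.11 cN/tex

26.11 cN/tex


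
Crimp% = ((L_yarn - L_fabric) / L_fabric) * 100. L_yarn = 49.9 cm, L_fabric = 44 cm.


Formula: Crimp% = ((L_yarn - L_fabric) / L_fabric) * 100
Step 1: Extension = 49.9 - 44 = 5.9 cm
Step 2: Crimp% = (5.9 / 44) * 100
Step 3: Crimp% = 0.134091 * 100 = 13.4091% ≈ 13.4%

13.4%


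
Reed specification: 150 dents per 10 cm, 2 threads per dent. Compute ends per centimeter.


Formula: EPC = (dents per 10 cm * ends per dent) / 10
Step 1: Total ends per 10 cm = 150 * 2 = 300
Step 2: EPC = 300 / 10 = 30.0 ends/cm

30.0 ends/cm


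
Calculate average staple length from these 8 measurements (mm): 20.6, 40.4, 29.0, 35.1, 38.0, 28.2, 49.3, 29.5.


Formula: Mean = sum of lengths / count
Sum = 20.6 + 40.4 + 29.0 + 35.1 + 38.0 + 28.2 + 49.3 + 29.5
Sum = 270.1 mm
Mean = 270.1 / 8 = 33.76 mm

33.76 mm


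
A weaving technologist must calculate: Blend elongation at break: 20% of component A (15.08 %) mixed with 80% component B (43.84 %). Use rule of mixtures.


Formula: Blend property = (fraction_A * property_A) + (fraction_B * property_B)
Step 1: Contribution A = 20/100 * 15.08 % = 3.016 %
Step 2: Contribution B = 80/100 * 43.84 % = 35.072 %
Step 3: Blend elongation at break = 3.016 + 35.072 = 38.088 %

38.088 %


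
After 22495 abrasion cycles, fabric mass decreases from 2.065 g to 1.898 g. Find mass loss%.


Formula: Mass loss% = ((m_before - m_after) / m_before) * 100
Step 1: Mass loss = 2.065 - 1.898 = 0.167 g
Step 2: Ratio = 0.167 / 2.065 = 0.0808717
Step 3: Mass loss% = 0.0808717 * 100 = 8.08717% ≈ 8.09%

8.09%


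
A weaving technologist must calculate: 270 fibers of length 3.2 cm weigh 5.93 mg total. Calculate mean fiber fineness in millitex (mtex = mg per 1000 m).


Formula: fineness (mtex) = mass (mg) / total length (km) = (mass_mg / total_length_m) * 1000
Step 1: Convert fiber length: 3.2 cm = 0.032 m
Step 2: Total fiber length = 270 * 0.032 = 8.64 m
Step 3: Linear density = 5.93 mg / 8.64 m = 0.6863 mg/m
Step 4: fineness = 0.6863 * 1000 = 686.3 mtex

686.3 mtex


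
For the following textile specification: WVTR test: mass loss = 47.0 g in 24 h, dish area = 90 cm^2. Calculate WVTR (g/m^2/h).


Formula: WVTR = mass_loss / (area * time)
Step 1: Convert area: 90 cm^2 = 0.009 m^2
Step 2: WVTR = 47.0 g / (0.009 m^2 * 24 h)
Step 3: WVTR = 47.0 / 0.216 = 217.6 g/m^2/h

217.6 g/m^2/h


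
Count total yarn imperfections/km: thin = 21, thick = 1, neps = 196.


Formula: Total = thin places + thick places + neps
Total = 21 + 1 + 196
Total = 218 imperfections/km

218 imperfections/km


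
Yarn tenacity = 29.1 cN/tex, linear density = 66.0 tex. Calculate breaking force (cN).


Formula: Breaking force = Tenacity * Linear density
F = 29.1 cN/tex * 66.0 tex
F = 1920.60 cN

1920.60 cN


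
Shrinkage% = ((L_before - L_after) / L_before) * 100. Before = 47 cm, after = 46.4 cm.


Formula: Shrinkage% = ((L_before - L_after) / L_before) * 100
Step 1: Shrinkage = 47 - 46.4 = 0.6 cm
Step 2: Shrinkage% = (0.6 / 47) * 100
Step 3: Shrinkage% = 0.012766 * 100 = 1.2766% ≈ 1.3%

1.3%


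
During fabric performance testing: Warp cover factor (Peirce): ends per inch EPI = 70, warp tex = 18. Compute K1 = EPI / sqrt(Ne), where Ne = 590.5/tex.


Formula: K1 = EPI / sqrt(Ne), with Ne = 590.5 / tex_warp
Step 1: Ne = 590.5 / 18 = 32.806
Step 2: sqrt(Ne) = sqrt(32.806) = 5.7277
Step 3: K1 = 70 / 5.7277 = 12.2

12.2


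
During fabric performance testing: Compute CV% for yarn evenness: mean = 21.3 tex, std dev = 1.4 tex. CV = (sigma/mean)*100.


Formula: CV% = (standard deviation / mean) * 100
Step 1: Ratio = 1.4 / 21.3 = 0.065728
Step 2: CV% = 0.065728 * 100 = 6.5728% ≈ 6.6%

6.6%


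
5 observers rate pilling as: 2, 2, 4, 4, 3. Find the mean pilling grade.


Formula: Mean = sum / count
Sum = 2 + 2 + 4 + 4 + 3 = 15
Mean = 15 / 5 = 3.0

3.0


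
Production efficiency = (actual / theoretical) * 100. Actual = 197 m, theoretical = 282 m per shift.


Formula: Efficiency% = (Actual output / Theoretical output) * 100
Efficiency% = (197 / 282) * 100
Efficiency% = 0.698582 * 100 = 69.8582% ≈ 69.9%

69.9%


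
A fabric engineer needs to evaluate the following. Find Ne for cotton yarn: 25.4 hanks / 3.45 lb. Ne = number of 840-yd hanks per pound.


Formula: Ne = hanks / mass_lb
Substituting: Ne = 25.4 / 3.45
Ne = 7.4

7.4 Ne


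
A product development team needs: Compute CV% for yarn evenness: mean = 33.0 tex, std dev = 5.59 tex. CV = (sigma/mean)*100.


Formula: CV% = (standard deviation / mean) * 100
Step 1: Ratio = 5.59 / 33.0 = 0.169394
Step 2: CV% = 0.169394 * 100 = 16.9394% ≈ 16.9%

16.9%


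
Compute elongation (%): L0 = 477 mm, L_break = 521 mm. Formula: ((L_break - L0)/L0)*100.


Formula: Elongation (%) = ((L_break - L0) / L0) * 100
Step 1: Extension = 521 - 477 = 44 mm
Step 2: Elongation = (44 / 477) * 100
Step 3: Elongation = 0.092243 * 100 = 9.2243% ≈ 9.2%

9.2%


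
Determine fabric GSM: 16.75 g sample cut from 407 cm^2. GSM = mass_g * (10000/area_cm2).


Formula: GSM = mass_g / area_m2
Step 1: Convert area: 407 cm^2 = 407 / 10000 = 0.0407 m^2
Step 2: GSM = 16.75 g / 0.0407 m^2 = 411.5 g/m^2

411.5 g/m^2


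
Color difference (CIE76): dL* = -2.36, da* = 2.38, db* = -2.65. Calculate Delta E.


Formula: Delta E = sqrt(dL*^2 + da*^2 + db*^2)
Step 1: dL*^2 = (-2.36)^2 = 5.5696
Step 2: da*^2 = 2.38^2 = 5.6644
Step 3: db*^2 = (-2.65)^2 = 7.0225
Step 4: Sum = 5.5696 + 5.6644 + 7.0225 = 18.2565
Step 5: Delta E = sqrt(18.2565) = 4.27

4.27 Delta E


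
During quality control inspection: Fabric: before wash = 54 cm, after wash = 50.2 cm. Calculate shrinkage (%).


Formula: Shrinkage% = ((L_before - L_after) / L_before) * 100
Step 1: Shrinkage = 54 - 50.2 = 3.8 cm
Step 2: Shrinkage% = (3.8 / 54) * 100
Step 3: Shrinkage% = 0.07037 * 100 = 7.037% ≈ 7.0%

7.0%


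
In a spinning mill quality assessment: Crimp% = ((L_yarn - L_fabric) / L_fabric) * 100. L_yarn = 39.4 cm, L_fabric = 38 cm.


Formula: Crimp% = ((L_yarn - L_fabric) / L_fabric) * 100
Step 1: Extension = 39.4 - 38 = 1.4 cm
Step 2: Crimp% = (1.4 / 38) * 100
Step 3: Crimp% = 0.036842 * 100 = 3.6842% ≈ 3.7%

3.7%


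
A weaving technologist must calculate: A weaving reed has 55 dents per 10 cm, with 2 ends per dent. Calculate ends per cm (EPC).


Formula: EPC = (dents per 10 cm * ends per dent) / 10
Step 1: Total ends per 10 cm = 55 * 2 = 110
Step 2: EPC = 110 / 10 = 11.0 ends/cm

11.0 ends/cm


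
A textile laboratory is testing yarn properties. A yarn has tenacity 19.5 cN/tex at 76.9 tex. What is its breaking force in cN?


Formula: Breaking force = Tenacity * Linear density
F = 19.5 cN/tex * 76.9 tex
F = 1499.55 cN

1499.55 cN


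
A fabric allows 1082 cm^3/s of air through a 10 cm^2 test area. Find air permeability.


Formula: Air Permeability = Airflow / Test Area
AP = 1082 cm^3/s / 10 cm^2
AP = 108.2 cm^3/s/cm^2

108.2 cm^3/s/cm^2


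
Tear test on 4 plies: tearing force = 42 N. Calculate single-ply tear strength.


Formula: Per-ply strength = Total force / Number of plies
Per-ply = 42 N / 4
Per-ply = 10.5 N

10.5 N


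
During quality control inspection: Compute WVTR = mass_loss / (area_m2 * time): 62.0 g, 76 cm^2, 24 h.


Formula: WVTR = mass_loss / (area * time)
Step 1: Convert area: 76 cm^2 = 0.0076 m^2
Step 2: WVTR = 62.0 g / (0.0076 m^2 * 24 h)
Step 3: WVTR = 62.0 / 0.1824 = 339.9 g/m^2/h

339.9 g/m^2/h


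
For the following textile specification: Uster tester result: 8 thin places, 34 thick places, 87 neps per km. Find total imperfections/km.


Formula: Total = thin places + thick places + neps
Total = 8 + 34 + 87
Total = 129 imperfections/km

129 imperfections/km


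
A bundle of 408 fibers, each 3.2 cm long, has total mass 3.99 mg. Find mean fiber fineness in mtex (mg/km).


Formula: fineness (mtex) = mass (mg) / total length (km) = (mass_mg / total_length_m) * 1000
Step 1: Convert fiber length: 3.2 cm = 0.032 m
Step 2: Total fiber length = 408 * 0.032 = 13.056 m
Step 3: Linear density = 3.99 mg / 13.056 m = 0.3056 mg/m
Step 4: fineness = 0.3056 * 1000 = 305.6 mtex

305.6 mtex


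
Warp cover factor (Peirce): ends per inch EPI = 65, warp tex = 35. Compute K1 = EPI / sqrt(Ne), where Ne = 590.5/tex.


Formula: K1 = EPI / sqrt(Ne), with Ne = 590.5 / tex_warp
Step 1: Ne = 590.5 / 35 = 16.871
Step 2: sqrt(Ne) = sqrt(16.871) = 4.1074
Step 3: K1 = 65 / 4.1074 = 15.8

15.8


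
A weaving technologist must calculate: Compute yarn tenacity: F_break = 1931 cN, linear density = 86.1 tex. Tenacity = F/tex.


Formula: Tenacity = Breaking force / Linear density
Tenacity = 1931 cN / 86.1 tex
Tenacity = 22.43 cN/tex

22.43 cN/tex


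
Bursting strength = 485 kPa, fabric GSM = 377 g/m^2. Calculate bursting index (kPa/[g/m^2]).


Formula: Bursting Index = Bursting Strength / Fabric GSM
BI = 485 kPa / 377 g/m^2
BI = 1.286 kPa/(g/m^2)

1.286 kPa/(g/m^2)


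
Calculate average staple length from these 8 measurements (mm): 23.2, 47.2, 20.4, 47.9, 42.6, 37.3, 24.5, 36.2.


Formula: Mean = sum of lengths / count
Sum = 23.2 + 47.2 + 20.4 + 47.9 + 42.6 + 37.3 + 24.5 + 36.2
Sum = 279.3 mm
Mean = 279.3 / 8 = 34.91 mm

34.91 mm


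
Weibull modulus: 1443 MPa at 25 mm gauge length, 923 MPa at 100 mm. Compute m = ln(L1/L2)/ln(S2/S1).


Formula: m = ln(L1/L2) / ln(S2/S1)
Step 1: ln(L1/L2) = ln(25/100) = -1.38629
Step 2: S2/S1 = 923/1443 = 0.63964
Step 3: ln(S2/S1) = ln(0.63964) = -0.44685
Step 4: m = -1.38629 / -0.44685 = 3.10

3.10 (Weibull m)


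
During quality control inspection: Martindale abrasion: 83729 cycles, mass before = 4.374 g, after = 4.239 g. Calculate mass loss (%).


Formula: Mass loss% = ((m_before - m_after) / m_before) * 100
Step 1: Mass loss = 4.374 - 4.239 = 0.135 g
Step 2: Ratio = 0.135 / 4.374 = 0.0308642
Step 3: Mass loss% = 0.0308642 * 100 = 3.08642% ≈ 3.09%

3.09%


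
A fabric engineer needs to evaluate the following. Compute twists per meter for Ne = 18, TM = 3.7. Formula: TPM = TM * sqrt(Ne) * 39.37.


Formula: TPM = TM * sqrt(Ne) * 39.37
Step 1: sqrt(Ne) = sqrt(18) = 4.2426
Step 2: TM * sqrt(Ne) = 3.7 * 4.2426 = 15.6976
Step 3: TPM = 15.6976 * 39.37 = 618 twists/m

618 twists/m


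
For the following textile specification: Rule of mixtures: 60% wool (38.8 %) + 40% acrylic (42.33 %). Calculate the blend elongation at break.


Formula: Blend property = (fraction_A * property_A) + (fraction_B * property_B)
Step 1: Contribution A = 60/100 * 38.8 % = 23.28 %
Step 2: Contribution B = 40/100 * 42.33 % = 16.932 %
Step 3: Blend elongation at break = 23.28 + 16.932 = 40.212 %

40.212 %


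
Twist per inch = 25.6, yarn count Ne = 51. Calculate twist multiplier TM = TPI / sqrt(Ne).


Formula: TM = TPI / sqrt(Ne)
Step 1: sqrt(Ne) = sqrt(51) = 7.1414
Step 2: TM = 25.6 / 7.1414 = 3.58

3.58 TM


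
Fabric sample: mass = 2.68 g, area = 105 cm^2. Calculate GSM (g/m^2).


Formula: GSM = mass_g / area_m2
Step 1: Convert area: 105 cm^2 = 105 / 10000 = 0.0105 m^2
Step 2: GSM = 2.68 g / 0.0105 m^2 = 255.2 g/m^2

255.2 g/m^2


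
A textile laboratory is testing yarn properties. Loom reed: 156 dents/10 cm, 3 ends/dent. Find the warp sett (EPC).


Formula: EPC = (dents per 10 cm * ends per dent) / 10
Step 1: Total ends per 10 cm = 156 * 3 = 468
Step 2: EPC = 468 / 10 = 46.8 ends/cm

46.8 ends/cm


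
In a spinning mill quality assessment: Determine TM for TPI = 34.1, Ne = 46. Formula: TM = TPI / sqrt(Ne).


Formula: TM = TPI / sqrt(Ne)
Step 1: sqrt(Ne) = sqrt(46) = 6.7823
Step 2: TM = 34.1 / 6.7823 = 5.03

5.03 TM


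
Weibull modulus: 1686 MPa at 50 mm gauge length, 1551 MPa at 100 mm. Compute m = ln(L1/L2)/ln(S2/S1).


Formula: m = ln(L1/L2) / ln(S2/S1)
Step 1: ln(L1/L2) = ln(50/100) = -0.69315
Step 2: S2/S1 = 1551/1686 = 0.91993
Step 3: ln(S2/S1) = ln(0.91993) = -0.08346
Step 4: m = -0.69315 / -0.08346 = 8.31

8.31 (Weibull m)


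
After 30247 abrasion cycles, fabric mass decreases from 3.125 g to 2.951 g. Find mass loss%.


Formula: Mass loss% = ((m_before - m_after) / m_before) * 100
Step 1: Mass loss = 3.125 - 2.951 = 0.174 g
Step 2: Ratio = 0.174 / 3.125 = 0.05568
Step 3: Mass loss% = 0.05568 * 100 = 5.568% ≈ 5.57%

5.57%


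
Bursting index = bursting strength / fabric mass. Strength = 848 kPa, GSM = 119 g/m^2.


Formula: Bursting Index = Bursting Strength / Fabric GSM
BI = 848 kPa / 119 g/m^2
BI = 7.126 kPa/(g/m^2)

7.126 kPa/(g/m^2)


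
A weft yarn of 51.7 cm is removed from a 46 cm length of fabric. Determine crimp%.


Formula: Crimp% = ((L_yarn - L_fabric) / L_fabric) * 100
Step 1: Extension = 51.7 - 46 = 5.7 cm
Step 2: Crimp% = (5.7 / 46) * 100
Step 3: Crimp% = 0.123913 * 100 = 12.3913% ≈ 12.4%

12.4%


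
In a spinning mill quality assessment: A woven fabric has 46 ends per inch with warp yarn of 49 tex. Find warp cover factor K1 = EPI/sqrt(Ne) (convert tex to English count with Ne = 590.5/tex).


Formula: K1 = EPI / sqrt(Ne), with Ne = 590.5 / tex_warp
Step 1: Ne = 590.5 / 49 = 12.051
Step 2: sqrt(Ne) = sqrt(12.051) = 3.4715
Step 3: K1 = 46 / 3.4715 = 13.3

13.3


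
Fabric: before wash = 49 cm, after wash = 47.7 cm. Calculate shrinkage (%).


Formula: Shrinkage% = ((L_before - L_after) / L_before) * 100
Step 1: Shrinkage = 49 - 47.7 = 1.3 cm
Step 2: Shrinkage% = (1.3 / 49) * 100
Step 3: Shrinkage% = 0.026531 * 100 = 2.6531% ≈ 2.7%

2.7%


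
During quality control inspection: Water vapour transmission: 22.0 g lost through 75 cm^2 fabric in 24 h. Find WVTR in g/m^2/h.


Formula: WVTR = mass_loss / (area * time)
Step 1: Convert area: 75 cm^2 = 0.0075 m^2
Step 2: WVTR = 22.0 g / (0.0075 m^2 * 24 h)
Step 3: WVTR = 22.0 / 0.18 = 122.2 g/m^2/h

122.2 g/m^2/h


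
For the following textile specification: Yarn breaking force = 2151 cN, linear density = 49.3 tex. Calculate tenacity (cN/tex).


Formula: Tenacity = Breaking force / Linear density
Tenacity = 2151 cN / 49.3 tex
Tenacity = 43.63 cN/tex

43.63 cN/tex


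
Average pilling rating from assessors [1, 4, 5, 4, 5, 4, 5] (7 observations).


Formula: Mean = sum / count
Sum = 1 + 4 + 5 + 4 + 5 + 4 + 5 = 28
Mean = 28 / 7 = 4.0

4.0


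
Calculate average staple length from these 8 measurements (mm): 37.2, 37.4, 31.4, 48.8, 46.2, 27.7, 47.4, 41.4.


Formula: Mean = sum of lengths / count
Sum = 37.2 + 37.4 + 31.4 + 48.8 + 46.2 + 27.7 + 47.4 + 41.4
Sum = 317.5 mm
Mean = 317.5 / 8 = 39.69 mm

39.69 mm


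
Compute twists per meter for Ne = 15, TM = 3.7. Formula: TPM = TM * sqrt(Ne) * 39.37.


Formula: TPM = TM * sqrt(Ne) * 39.37
Step 1: sqrt(Ne) = sqrt(15) = 3.873
Step 2: TM * sqrt(Ne) = 3.7 * 3.873 = 14.3301
Step 3: TPM = 14.3301 * 39.37 = 564 twists/m

564 twists/m


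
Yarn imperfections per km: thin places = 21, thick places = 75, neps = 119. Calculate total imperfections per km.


Formula: Total = thin places + thick places + neps
Total = 21 + 75 + 119
Total = 215 imperfections/km

215 imperfections/km


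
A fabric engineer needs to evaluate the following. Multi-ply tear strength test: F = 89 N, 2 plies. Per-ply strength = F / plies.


Formula: Per-ply strength = Total force / Number of plies
Per-ply = 89 N / 2
Per-ply = 44.5 N

44.5 N


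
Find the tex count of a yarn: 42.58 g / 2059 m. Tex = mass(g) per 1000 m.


Formula: Tex = (mass_g / length_m) * 1000
Substituting: Tex = (42.58 / 2059) * 1000
Intermediate: 42.58 / 2059 = 0.02067994 g/m
Tex = 0.02067994 * 1000 = 20.68 tex

20.68 tex


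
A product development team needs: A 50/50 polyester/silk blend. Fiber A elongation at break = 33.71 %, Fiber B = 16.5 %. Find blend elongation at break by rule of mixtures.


Formula: Blend property = (fraction_A * property_A) + (fraction_B * property_B)
Step 1: Contribution A = 50/100 * 33.71 % = 16.855 %
Step 2: Contribution B = 50/100 * 16.5 % = 8.25 %
Step 3: Blend elongation at break = 16.855 + 8.25 = 25.105 %

25.105 %


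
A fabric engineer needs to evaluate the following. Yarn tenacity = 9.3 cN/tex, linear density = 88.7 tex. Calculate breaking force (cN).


Formula: Breaking force = Tenacity * Linear density
F = 9.3 cN/tex * 88.7 tex
F = 824.91 cN

824.91 cN


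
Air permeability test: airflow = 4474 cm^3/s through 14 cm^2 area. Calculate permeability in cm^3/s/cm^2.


Formula: Air Permeability = Airflow / Test Area
AP = 4474 cm^3/s / 14 cm^2
AP = 319.6 cm^3/s/cm^2

319.6 cm^3/s/cm^2


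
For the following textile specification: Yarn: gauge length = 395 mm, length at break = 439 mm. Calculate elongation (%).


Formula: Elongation (%) = ((L_break - L0) / L0) * 100
Step 1: Extension = 439 - 395 = 44 mm
Step 2: Elongation = (44 / 395) * 100
Step 3: Elongation = 0.111392 * 100 = 11.1392% ≈ 11.1%

11.1%


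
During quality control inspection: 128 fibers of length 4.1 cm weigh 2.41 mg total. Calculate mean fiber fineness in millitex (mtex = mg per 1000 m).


Formula: fineness (mtex) = mass (mg) / total length (km) = (mass_mg / total_length_m) * 1000
Step 1: Convert fiber length: 4.1 cm = 0.041 m
Step 2: Total fiber length = 128 * 0.041 = 5.248 m
Step 3: Linear density = 2.41 mg / 5.248 m = 0.4592 mg/m
Step 4: fineness = 0.4592 * 1000 = 459.2 mtex

459.2 mtex


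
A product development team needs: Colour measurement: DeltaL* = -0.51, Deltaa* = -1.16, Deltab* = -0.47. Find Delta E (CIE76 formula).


Formula: Delta E = sqrt(dL*^2 + da*^2 + db*^2)
Step 1: dL*^2 = (-0.51)^2 = 0.2601
Step 2: da*^2 = (-1.16)^2 = 1.3456
Step 3: db*^2 = (-0.47)^2 = 0.2209
Step 4: Sum = 0.2601 + 1.3456 + 0.2209 = 1.8266
Step 5: Delta E = sqrt(1.8266) = 1.35

1.35 Delta E


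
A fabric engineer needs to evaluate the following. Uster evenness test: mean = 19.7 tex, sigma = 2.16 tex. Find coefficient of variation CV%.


Formula: CV% = (standard deviation / mean) * 100
Step 1: Ratio = 2.16 / 19.7 = 0.109645
Step 2: CV% = 0.109645 * 100 = 10.9645% ≈ 11.0%

11.0%


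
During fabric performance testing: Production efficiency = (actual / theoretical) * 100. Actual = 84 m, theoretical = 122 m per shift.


Formula: Efficiency% = (Actual output / Theoretical output) * 100
Efficiency% = (84 / 122) * 100
Efficiency% = 0.688525 * 100 = 68.8525% ≈ 68.9%

68.9%


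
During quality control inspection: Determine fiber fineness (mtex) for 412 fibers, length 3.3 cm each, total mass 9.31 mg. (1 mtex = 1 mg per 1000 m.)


Formula: fineness (mtex) = mass (mg) / total length (km) = (mass_mg / total_length_m) * 1000
Step 1: Convert fiber length: 3.3 cm = 0.033 m
Step 2: Total fiber length = 412 * 0.033 = 13.596 m
Step 3: Linear density = 9.31 mg / 13.596 m = 0.6848 mg/m
Step 4: fineness = 0.6848 * 1000 = 684.8 mtex

684.8 mtex


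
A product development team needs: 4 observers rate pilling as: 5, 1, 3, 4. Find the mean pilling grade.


Formula: Mean = sum / count
Sum = 5 + 1 + 3 + 4 = 13
Mean = 13 / 4 = 3.3

3.3


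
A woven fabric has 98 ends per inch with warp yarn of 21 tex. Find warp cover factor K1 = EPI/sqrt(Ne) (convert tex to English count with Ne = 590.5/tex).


Formula: K1 = EPI / sqrt(Ne), with Ne = 590.5 / tex_warp
Step 1: Ne = 590.5 / 21 = 28.119
Step 2: sqrt(Ne) = sqrt(28.119) = 5.3027
Step 3: K1 = 98 / 5.3027 = 18.5

18.5


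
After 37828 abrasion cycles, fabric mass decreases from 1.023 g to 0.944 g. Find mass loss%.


Formula: Mass loss% = ((m_before - m_after) / m_before) * 100
Step 1: Mass loss = 1.023 - 0.944 = 0.079 g
Step 2: Ratio = 0.079 / 1.023 = 0.0772239
Step 3: Mass loss% = 0.0772239 * 100 = 7.72239% ≈ 7.72%

7.72%


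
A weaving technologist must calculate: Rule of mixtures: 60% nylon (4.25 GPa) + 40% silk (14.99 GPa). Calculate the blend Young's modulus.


Formula: Blend property = (fraction_A * property_A) + (fraction_B * property_B)
Step 1: Contribution A = 60/100 * 4.25 GPa = 2.55 GPa
Step 2: Contribution B = 40/100 * 14.99 GPa = 5.996 GPa
Step 3: Blend Young's modulus = 2.55 + 5.996 = 8.546 GPa

8.546 GPa


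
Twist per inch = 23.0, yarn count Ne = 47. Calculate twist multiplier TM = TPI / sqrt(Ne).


Formula: TM = TPI / sqrt(Ne)
Step 1: sqrt(Ne) = sqrt(47) = 6.8557
Step 2: TM = 23.0 / 6.8557 = 3.35

3.35 TM


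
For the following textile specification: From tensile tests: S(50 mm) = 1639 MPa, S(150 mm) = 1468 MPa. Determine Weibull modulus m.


Formula: m = ln(L1/L2) / ln(S2/S1)
Step 1: ln(L1/L2) = ln(50/150) = -1.09861
Step 2: S2/S1 = 1468/1639 = 0.89567
Step 3: ln(S2/S1) = ln(0.89567) = -0.11018
Step 4: m = -1.09861 / -0.11018 = 9.97

9.97 (Weibull m)


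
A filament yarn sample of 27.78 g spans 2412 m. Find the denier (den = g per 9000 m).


Formula: den = (mass_g / length_m) * 9000
Substituting: den = (27.78 / 2412) * 9000
Intermediate: 27.78 / 2412 = 0.01151741 g/m
den = 0.01151741 * 9000 = 103.7 denier

103.7 denier


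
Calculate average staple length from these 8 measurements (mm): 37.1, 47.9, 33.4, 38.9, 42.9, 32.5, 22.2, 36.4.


Formula: Mean = sum of lengths / count
Sum = 37.1 + 47.9 + 33.4 + 38.9 + 42.9 + 32.5 + 22.2 + 36.4
Sum = 291.3 mm
Mean = 291.3 / 8 = 36.41 mm

36.41 mm


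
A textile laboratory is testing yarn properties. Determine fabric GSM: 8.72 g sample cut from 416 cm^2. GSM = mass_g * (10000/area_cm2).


Formula: GSM = mass_g / area_m2
Step 1: Convert area: 416 cm^2 = 416 / 10000 = 0.0416 m^2
Step 2: GSM = 8.72 g / 0.0416 m^2 = 209.6 g/m^2

209.6 g/m^2


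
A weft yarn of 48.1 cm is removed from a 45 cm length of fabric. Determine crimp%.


Formula: Crimp% = ((L_yarn - L_fabric) / L_fabric) * 100
Step 1: Extension = 48.1 - 45 = 3.1 cm
Step 2: Crimp% = (3.1 / 45) * 100
Step 3: Crimp% = 0.068889 * 100 = 6.8889% ≈ 6.9%

6.9%


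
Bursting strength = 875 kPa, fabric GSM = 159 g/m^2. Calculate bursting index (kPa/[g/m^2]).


Formula: Bursting Index = Bursting Strength / Fabric GSM
BI = 875 kPa / 159 g/m^2
BI = 5.503 kPa/(g/m^2)

5.503 kPa/(g/m^2)


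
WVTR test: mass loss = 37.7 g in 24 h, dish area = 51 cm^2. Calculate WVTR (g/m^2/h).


Formula: WVTR = mass_loss / (area * time)
Step 1: Convert area: 51 cm^2 = 0.0051 m^2
Step 2: WVTR = 37.7 g / (0.0051 m^2 * 24 h)
Step 3: WVTR = 37.7 / 0.1224 = 308.0 g/m^2/h

308.0 g/m^2/h


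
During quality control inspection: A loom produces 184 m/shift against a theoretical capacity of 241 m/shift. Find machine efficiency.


Formula: Efficiency% = (Actual output / Theoretical output) * 100
Efficiency% = (184 / 241) * 100
Efficiency% = 0.763485 * 100 = 76.3485% ≈ 76.3%

76.3%
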